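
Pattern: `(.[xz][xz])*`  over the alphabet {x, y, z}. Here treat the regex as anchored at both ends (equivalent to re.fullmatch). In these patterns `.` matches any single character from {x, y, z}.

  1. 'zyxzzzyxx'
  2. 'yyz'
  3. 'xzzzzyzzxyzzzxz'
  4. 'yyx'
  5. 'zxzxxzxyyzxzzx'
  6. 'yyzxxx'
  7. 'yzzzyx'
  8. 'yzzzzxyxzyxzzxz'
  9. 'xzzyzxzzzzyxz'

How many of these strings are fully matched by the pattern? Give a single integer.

1

1 → no match
2 → no match
3 → no match
4 → no match
5 → no match
6 → no match
7 → no match
8 → match
9 → no match
Total matched: 1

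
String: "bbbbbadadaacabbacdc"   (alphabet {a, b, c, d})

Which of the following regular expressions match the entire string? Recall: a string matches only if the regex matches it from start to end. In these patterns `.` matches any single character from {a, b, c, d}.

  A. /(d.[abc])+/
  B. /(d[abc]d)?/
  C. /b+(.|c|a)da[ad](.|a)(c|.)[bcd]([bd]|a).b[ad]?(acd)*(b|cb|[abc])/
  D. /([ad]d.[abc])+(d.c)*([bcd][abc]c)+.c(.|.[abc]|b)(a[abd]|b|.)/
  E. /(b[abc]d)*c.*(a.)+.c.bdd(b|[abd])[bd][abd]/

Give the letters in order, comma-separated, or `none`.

A → no match — must start with "d"
B → no match
C → match
D → no match
E → no match

C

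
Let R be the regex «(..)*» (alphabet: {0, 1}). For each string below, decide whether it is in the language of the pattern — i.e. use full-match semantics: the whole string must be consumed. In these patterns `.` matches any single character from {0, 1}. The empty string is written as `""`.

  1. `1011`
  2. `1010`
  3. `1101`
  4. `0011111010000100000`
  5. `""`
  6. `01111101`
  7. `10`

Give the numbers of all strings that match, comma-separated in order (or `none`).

1, 2, 3, 5, 6, 7

1 → match
2 → match
3 → match
4 → no match
5 → match
6 → match
7 → match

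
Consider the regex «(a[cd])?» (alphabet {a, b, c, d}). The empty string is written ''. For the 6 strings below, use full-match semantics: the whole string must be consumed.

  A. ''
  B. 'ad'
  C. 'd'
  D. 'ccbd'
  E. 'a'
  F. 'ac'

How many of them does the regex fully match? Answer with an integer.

A. '' → match
B. 'ad' → match
C. 'd' → no match
D. 'ccbd' → no match
E. 'a' → no match
F. 'ac' → match
Total matched: 3

3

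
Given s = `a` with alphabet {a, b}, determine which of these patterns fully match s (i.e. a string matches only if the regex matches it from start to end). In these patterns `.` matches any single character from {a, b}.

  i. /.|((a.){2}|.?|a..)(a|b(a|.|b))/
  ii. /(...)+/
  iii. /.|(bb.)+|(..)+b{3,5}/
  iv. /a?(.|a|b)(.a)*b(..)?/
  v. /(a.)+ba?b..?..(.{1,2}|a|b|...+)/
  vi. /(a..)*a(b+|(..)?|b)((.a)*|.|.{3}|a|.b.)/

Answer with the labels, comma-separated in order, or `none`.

i → match
ii → no match
iii → match
iv → no match
v → no match
vi → match

i, iii, vi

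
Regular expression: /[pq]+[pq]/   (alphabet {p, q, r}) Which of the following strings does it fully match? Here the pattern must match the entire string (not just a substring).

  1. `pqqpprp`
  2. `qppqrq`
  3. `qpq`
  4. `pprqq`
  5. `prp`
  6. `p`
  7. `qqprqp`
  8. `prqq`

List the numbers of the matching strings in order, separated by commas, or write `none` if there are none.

1 → no match
2 → no match
3 → match
4 → no match
5 → no match
6 → no match
7 → no match
8 → no match

3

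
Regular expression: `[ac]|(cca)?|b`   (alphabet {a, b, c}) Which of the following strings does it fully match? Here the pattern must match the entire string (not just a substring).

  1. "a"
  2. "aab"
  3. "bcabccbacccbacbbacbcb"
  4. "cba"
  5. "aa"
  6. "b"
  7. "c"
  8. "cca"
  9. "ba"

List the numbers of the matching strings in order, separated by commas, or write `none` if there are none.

1, 6, 7, 8

1 → match
2 → no match
3 → no match
4 → no match
5 → no match
6 → match
7 → match
8 → match
9 → no match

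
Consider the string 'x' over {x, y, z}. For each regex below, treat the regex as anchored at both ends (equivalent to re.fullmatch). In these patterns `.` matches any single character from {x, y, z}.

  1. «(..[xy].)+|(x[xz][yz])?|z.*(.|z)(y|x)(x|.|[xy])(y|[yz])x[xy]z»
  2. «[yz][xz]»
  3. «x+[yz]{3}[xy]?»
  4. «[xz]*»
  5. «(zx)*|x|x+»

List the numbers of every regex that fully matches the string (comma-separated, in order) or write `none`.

1 → no match
2 → no match
3 → no match
4 → match
5 → match

4, 5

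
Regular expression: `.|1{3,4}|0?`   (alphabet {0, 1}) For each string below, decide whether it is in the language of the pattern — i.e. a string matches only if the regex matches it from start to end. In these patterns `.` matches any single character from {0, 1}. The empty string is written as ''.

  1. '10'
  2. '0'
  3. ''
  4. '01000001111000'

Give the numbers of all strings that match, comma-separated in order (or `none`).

2, 3

1 → no match
2 → match
3 → match
4 → no match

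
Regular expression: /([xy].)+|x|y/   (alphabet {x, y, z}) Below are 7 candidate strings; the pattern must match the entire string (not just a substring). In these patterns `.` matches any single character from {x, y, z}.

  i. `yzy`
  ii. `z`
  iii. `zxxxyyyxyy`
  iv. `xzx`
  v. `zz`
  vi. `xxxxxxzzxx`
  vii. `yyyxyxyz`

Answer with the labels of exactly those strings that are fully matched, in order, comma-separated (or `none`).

i → no match
ii → no match
iii → no match
iv → no match
v → no match
vi → no match
vii → match

vii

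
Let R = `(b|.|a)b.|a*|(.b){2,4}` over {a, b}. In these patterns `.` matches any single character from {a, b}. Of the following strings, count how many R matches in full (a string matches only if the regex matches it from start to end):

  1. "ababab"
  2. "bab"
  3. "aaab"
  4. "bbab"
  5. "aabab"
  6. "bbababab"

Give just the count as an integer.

1 → match
2 → no match
3 → no match
4 → match
5 → no match
6 → match
Total matched: 3

3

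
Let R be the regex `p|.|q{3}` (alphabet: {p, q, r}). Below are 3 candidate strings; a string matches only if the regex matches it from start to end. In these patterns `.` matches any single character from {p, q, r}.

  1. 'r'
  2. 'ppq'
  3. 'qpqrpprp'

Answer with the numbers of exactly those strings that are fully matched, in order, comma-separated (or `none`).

1 → match
2 → no match
3 → no match

1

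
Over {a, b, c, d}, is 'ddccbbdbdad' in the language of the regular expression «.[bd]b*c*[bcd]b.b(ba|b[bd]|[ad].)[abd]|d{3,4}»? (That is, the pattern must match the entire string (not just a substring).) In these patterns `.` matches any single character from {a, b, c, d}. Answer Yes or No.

Yes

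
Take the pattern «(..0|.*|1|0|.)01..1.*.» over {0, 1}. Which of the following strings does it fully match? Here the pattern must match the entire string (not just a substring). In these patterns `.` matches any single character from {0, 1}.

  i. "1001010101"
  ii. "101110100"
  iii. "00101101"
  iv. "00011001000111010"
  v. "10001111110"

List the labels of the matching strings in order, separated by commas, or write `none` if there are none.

i. "1001010101" → no match
ii. "101110100" → no match
iii. "00101101" → match
iv → no match
v. "10001111110" → match

iii, v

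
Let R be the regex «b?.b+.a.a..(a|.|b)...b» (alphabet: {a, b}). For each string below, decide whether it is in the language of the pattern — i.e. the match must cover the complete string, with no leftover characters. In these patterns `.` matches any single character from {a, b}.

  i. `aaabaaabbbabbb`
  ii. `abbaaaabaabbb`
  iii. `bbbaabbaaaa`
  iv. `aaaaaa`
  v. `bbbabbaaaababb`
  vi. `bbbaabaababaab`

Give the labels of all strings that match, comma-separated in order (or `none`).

i → no match
ii → match
iii. `bbbaabbaaaa` → no match — must end with `b`
iv. `aaaaaa` → no match — must end with `b`
v → no match
vi → match

ii, vi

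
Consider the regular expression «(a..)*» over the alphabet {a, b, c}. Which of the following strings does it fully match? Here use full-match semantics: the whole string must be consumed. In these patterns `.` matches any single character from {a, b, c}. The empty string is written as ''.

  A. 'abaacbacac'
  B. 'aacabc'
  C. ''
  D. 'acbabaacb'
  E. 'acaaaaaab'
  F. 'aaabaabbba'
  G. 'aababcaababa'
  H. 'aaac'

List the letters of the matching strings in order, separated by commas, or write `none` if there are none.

A. 'abaacbacac' → no match
B. 'aacabc' → match
C. '' → match
D. 'acbabaacb' → match
E. 'acaaaaaab' → match
F. 'aaabaabbba' → no match
G. 'aababcaababa' → match
H. 'aaac' → no match

B, C, D, E, G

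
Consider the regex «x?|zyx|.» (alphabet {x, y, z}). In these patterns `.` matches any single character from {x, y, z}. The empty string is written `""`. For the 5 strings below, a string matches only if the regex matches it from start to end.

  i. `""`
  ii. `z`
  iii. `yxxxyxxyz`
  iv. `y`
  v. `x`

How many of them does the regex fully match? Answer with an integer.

i → match
ii → match
iii → no match
iv → match
v → match
Total matched: 4

4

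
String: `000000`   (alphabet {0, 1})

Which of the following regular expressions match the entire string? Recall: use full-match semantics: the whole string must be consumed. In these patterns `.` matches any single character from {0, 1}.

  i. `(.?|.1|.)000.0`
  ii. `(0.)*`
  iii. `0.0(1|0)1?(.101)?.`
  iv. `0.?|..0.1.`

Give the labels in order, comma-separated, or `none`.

i → match
ii → match
iii → no match
iv → no match

i, ii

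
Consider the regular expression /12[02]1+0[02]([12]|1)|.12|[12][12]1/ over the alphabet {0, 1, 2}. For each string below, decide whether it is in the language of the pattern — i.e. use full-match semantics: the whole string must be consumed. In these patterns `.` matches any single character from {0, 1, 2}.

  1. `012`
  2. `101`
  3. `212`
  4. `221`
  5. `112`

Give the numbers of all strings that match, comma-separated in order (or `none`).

1 → match
2 → no match
3 → match
4 → match
5 → match

1, 3, 4, 5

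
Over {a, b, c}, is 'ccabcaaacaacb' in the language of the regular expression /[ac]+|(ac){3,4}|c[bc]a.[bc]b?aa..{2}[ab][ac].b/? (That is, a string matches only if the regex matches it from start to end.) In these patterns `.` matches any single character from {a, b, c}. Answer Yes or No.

No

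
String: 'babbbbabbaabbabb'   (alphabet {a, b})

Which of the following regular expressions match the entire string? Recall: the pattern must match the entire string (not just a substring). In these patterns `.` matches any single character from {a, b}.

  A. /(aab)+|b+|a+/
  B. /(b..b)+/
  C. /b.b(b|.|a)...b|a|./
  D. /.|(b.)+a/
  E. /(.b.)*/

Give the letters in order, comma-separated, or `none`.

B

A → no match
B → match
C → no match
D → no match
E → no match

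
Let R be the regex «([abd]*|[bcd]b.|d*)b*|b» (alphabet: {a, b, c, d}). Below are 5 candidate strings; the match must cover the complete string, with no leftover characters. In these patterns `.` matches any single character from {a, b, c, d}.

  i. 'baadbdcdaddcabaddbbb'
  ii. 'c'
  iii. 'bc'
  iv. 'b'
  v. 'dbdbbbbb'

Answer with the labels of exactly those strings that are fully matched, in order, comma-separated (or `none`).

iv, v

i → no match
ii → no match
iii → no match
iv → match
v → match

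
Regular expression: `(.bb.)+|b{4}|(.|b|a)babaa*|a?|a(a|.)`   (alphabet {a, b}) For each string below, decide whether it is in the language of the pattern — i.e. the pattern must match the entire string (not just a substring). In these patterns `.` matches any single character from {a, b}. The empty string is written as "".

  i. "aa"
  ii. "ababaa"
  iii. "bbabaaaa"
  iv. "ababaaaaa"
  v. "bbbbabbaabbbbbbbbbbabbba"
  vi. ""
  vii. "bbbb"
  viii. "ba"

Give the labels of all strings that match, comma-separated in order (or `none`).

i. "aa" → match
ii. "ababaa" → match
iii. "bbabaaaa" → match
iv. "ababaaaaa" → match
v → match
vi. "" → match
vii. "bbbb" → match
viii. "ba" → no match

i, ii, iii, iv, v, vi, vii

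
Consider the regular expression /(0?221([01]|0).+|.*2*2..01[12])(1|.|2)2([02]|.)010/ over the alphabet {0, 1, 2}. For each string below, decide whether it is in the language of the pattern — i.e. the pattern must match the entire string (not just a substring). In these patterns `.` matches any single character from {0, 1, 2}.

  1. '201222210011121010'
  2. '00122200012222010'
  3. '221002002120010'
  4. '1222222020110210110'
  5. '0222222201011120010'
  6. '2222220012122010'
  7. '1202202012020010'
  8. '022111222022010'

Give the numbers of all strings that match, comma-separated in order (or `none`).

1, 2, 3, 5, 6, 7, 8

1 → match
2 → match
3 → match
4 → no match — must end with '010'
5 → match
6 → match
7 → match
8 → match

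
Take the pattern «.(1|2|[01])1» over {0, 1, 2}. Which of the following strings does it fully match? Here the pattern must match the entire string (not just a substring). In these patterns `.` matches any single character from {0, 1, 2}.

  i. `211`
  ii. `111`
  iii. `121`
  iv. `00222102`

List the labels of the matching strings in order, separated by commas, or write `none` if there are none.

i, ii, iii

i → match
ii → match
iii → match
iv → no match — must end with `1`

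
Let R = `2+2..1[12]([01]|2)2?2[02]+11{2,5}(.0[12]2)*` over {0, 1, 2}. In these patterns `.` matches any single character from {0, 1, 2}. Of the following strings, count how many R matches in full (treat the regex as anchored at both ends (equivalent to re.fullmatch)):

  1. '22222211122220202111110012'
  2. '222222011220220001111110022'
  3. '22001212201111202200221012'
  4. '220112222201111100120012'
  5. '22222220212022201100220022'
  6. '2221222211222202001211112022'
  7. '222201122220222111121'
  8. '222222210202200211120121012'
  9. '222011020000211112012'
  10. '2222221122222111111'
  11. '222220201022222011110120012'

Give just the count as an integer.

6

1 → match
2 → match
3 → match
4 → match
5 → no match
6 → no match
7 → no match
8 → no match
9 → match
10 → match
11 → no match
Total matched: 6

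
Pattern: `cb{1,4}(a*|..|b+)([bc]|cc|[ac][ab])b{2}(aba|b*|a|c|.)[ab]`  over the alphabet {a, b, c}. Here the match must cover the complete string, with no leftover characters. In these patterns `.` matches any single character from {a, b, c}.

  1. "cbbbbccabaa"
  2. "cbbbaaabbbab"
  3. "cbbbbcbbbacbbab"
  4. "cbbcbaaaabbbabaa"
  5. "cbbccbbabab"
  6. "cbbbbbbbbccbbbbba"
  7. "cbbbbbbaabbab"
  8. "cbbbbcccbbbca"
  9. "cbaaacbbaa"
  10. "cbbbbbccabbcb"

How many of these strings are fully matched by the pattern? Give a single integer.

7

1 → no match
2 → match
3 → no match
4 → no match
5 → match
6 → match
7 → match
8 → match
9 → match
10 → match
Total matched: 7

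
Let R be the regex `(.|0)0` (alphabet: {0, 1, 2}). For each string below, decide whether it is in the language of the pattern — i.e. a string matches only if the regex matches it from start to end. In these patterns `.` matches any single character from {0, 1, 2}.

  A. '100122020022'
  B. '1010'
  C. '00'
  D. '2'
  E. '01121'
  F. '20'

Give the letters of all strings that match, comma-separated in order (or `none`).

A → no match — must end with '0'
B → no match
C → match
D → no match — must end with '0'
E → no match — must end with '0'
F → match

C, F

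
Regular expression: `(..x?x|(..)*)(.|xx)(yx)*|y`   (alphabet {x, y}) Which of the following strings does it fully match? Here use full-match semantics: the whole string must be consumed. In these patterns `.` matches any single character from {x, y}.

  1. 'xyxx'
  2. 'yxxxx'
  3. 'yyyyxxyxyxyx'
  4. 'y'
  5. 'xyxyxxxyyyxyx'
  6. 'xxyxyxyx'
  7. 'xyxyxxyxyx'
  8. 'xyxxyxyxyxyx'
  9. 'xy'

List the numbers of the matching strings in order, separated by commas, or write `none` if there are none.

1, 2, 3, 4, 5, 6, 7, 8

1 → match
2 → match
3 → match
4 → match
5 → match
6 → match
7 → match
8 → match
9 → no match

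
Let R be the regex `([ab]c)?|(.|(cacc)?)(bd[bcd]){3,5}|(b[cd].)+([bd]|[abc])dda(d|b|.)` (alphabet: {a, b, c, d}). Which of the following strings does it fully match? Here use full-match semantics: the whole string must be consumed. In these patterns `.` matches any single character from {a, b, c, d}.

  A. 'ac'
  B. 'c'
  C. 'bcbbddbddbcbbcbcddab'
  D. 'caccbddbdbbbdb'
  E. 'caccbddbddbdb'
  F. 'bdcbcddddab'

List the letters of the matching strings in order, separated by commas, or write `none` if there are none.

A, C, E, F

A → match
B → no match
C → match
D → no match
E → match
F → match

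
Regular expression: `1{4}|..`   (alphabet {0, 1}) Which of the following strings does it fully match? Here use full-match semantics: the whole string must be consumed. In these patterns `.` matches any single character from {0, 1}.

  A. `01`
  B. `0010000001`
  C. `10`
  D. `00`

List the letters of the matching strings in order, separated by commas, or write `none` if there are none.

A → match
B → no match
C → match
D → match

A, C, D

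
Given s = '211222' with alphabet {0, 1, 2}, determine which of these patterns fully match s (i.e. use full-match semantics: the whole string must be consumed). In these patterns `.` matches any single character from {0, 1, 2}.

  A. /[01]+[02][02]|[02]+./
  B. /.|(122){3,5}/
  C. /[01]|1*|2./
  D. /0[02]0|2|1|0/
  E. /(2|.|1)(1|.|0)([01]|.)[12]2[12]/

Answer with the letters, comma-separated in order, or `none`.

E

A → no match
B → no match
C → no match
D → no match
E → match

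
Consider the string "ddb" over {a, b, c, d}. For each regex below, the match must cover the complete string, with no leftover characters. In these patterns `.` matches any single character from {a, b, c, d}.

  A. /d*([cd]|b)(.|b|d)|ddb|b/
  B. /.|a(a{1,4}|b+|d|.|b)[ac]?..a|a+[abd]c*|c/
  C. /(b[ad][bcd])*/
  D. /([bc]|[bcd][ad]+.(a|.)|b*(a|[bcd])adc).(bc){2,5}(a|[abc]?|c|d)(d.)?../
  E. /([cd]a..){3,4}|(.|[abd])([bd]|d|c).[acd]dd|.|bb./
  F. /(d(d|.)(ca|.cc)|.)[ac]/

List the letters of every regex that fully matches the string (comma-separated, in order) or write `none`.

A → match
B → no match
C → no match
D → no match
E → no match
F → no match

A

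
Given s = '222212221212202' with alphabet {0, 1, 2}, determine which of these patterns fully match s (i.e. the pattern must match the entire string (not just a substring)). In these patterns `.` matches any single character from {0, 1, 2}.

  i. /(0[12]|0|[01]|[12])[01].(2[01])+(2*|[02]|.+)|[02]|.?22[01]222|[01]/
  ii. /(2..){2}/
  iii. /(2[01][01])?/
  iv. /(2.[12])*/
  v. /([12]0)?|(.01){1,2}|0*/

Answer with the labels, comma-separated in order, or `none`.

iv

i → no match
ii → no match
iii → no match
iv → match
v → no match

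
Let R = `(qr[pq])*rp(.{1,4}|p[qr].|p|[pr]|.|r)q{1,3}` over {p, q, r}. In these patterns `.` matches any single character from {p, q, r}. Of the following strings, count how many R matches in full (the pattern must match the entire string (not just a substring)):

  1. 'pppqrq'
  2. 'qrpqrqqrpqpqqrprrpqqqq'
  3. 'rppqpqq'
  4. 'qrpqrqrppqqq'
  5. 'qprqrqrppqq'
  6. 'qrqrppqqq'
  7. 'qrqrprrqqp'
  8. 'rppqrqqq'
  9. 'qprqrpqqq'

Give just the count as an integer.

1 → no match
2 → no match
3 → match
4 → match
5 → no match
6 → match
7 → no match — must end with 'q'
8 → match
9 → no match
Total matched: 4

4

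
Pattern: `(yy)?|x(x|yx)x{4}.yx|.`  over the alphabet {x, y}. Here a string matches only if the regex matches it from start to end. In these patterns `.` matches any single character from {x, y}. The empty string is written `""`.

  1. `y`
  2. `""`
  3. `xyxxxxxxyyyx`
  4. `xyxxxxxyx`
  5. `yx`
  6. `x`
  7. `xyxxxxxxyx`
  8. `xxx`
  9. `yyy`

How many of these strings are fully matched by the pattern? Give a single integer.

4

1 → match
2 → match
3 → no match
4 → no match
5 → no match
6 → match
7 → match
8 → no match
9 → no match
Total matched: 4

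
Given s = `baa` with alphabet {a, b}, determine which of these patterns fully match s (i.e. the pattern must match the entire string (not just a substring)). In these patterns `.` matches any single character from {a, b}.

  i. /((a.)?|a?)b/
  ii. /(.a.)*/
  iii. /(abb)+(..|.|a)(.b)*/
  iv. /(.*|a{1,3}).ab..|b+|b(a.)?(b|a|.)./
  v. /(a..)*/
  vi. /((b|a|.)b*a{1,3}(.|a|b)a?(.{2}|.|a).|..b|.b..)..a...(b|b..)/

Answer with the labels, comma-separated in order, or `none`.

i → no match — must end with `b`
ii → match
iii → no match — must start with `abb`
iv → match
v → no match
vi → no match

ii, iv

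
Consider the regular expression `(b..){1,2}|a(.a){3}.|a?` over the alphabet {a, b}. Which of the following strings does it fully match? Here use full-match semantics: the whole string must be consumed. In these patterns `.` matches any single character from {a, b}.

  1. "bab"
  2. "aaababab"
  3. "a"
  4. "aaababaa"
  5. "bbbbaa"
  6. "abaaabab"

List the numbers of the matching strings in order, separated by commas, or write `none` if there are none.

1, 2, 3, 4, 5, 6

1 → match
2 → match
3 → match
4 → match
5 → match
6 → match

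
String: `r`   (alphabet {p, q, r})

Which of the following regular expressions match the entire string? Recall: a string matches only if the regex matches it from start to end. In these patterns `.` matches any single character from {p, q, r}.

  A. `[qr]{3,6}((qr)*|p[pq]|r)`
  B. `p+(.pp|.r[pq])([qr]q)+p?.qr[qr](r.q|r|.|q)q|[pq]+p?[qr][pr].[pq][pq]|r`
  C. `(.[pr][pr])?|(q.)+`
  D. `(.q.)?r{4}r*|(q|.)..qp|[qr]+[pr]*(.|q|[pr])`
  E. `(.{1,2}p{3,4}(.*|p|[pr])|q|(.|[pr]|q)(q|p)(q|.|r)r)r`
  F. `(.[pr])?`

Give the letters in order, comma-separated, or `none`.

B

A → no match
B → match
C → no match
D → no match
E → no match
F → no match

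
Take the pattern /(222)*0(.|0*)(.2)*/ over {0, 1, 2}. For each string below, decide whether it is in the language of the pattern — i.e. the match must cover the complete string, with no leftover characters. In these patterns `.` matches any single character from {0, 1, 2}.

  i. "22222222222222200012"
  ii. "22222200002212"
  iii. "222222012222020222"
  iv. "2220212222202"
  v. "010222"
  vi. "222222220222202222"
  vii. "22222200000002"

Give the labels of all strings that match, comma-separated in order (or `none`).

i, ii, iii, iv, v, vii

i → match
ii → match
iii → match
iv → match
v → match
vi → no match
vii → match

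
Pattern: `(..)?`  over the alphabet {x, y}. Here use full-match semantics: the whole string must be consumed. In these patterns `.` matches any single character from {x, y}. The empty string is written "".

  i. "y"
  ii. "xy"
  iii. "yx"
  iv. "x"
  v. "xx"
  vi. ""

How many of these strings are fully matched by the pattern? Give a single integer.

4

i → no match
ii → match
iii → match
iv → no match
v → match
vi → match
Total matched: 4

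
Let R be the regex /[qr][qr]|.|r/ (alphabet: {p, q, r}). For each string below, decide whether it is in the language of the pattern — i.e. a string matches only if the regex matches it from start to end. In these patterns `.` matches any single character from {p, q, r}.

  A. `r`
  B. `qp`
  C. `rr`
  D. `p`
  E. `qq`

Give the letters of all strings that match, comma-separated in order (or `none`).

A, C, D, E

A → match
B → no match
C → match
D → match
E → match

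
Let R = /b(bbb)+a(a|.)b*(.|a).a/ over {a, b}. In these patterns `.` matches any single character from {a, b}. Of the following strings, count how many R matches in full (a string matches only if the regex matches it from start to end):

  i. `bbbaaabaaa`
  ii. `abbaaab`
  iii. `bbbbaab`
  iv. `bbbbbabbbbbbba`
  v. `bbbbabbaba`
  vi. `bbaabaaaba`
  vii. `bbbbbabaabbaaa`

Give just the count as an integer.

i → no match — must start with `bbbb`
ii → no match — must start with `bbbb`
iii → no match — must end with `a`
iv → no match
v → match
vi → no match — must start with `bbbb`
vii → no match
Total matched: 1

1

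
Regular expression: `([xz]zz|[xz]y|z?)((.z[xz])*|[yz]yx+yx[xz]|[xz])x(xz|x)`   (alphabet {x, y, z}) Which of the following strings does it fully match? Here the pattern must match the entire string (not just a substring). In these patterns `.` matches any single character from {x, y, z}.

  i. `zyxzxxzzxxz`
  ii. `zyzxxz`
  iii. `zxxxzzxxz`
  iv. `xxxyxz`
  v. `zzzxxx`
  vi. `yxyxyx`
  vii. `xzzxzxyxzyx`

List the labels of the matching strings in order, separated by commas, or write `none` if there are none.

i → match
ii → match
iii → no match
iv → no match
v → match
vi → no match
vii → no match

i, ii, v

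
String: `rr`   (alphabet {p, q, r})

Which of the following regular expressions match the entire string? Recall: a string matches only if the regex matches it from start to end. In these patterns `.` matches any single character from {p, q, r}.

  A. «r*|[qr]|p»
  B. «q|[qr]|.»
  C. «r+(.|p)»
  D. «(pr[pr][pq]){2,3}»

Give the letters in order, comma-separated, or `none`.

A, C

A → match
B → no match
C → match
D → no match — must start with `pr`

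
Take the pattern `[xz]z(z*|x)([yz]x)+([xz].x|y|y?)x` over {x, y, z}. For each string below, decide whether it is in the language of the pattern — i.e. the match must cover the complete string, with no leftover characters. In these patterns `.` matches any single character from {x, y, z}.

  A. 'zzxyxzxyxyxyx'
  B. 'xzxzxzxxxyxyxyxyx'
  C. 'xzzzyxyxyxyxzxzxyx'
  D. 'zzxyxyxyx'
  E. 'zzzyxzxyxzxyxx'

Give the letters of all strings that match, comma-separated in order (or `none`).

A → match
B → no match
C → match
D → match
E → match

A, C, D, E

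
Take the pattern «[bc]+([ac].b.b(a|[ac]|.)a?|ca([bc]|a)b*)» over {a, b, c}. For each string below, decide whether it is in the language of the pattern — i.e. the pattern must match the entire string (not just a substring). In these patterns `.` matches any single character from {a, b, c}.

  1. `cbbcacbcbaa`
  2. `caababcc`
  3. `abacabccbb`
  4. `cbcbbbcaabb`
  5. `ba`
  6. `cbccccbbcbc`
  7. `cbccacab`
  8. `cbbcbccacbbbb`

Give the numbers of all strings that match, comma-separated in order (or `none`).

1, 4, 6, 8

1. `cbbcacbcbaa` → match
2. `caababcc` → no match
3. `abacabccbb` → no match
4. `cbcbbbcaabb` → match
5. `ba` → no match
6. `cbccccbbcbc` → match
7. `cbccacab` → no match
8 → match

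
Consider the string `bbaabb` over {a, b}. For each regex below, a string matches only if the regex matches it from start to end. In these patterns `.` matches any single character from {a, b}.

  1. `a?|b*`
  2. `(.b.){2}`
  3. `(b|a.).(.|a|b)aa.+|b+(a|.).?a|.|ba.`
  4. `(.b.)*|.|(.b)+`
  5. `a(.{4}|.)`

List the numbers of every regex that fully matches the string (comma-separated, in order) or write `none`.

2, 4

1 → no match
2 → match
3 → no match
4 → match
5 → no match — must start with `a`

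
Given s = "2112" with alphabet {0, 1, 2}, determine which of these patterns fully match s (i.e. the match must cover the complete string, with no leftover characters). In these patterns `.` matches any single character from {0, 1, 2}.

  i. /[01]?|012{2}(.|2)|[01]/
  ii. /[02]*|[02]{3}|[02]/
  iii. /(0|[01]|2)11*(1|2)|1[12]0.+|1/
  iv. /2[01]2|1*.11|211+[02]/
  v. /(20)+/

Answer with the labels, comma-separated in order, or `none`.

iii, iv

i → no match
ii → no match
iii → match
iv → match
v → no match — must start with "20"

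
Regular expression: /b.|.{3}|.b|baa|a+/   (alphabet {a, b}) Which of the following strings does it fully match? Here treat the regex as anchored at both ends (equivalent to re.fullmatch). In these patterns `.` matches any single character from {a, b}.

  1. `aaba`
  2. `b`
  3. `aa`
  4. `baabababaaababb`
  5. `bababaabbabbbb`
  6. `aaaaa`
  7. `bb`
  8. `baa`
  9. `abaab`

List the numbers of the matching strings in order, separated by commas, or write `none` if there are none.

1 → no match
2 → no match
3 → match
4 → no match
5 → no match
6 → match
7 → match
8 → match
9 → no match

3, 6, 7, 8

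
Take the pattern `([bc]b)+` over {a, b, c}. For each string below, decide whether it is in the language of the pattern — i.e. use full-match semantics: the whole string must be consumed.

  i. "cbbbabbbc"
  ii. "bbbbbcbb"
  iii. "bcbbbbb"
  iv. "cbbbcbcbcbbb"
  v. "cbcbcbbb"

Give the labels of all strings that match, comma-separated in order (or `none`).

i → no match — must end with "b"
ii → no match
iii → no match
iv → match
v → match

iv, v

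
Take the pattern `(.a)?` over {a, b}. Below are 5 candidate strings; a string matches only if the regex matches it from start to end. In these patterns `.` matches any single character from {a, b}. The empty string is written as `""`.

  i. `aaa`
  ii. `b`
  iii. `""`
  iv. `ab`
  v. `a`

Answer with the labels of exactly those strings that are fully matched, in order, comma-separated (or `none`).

iii

i → no match
ii → no match
iii → match
iv → no match
v → no match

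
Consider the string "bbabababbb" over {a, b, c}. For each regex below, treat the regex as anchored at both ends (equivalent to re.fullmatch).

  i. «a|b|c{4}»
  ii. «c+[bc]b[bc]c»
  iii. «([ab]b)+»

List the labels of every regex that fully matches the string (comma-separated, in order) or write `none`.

i → no match
ii → no match — must start with "c"
iii → match

iii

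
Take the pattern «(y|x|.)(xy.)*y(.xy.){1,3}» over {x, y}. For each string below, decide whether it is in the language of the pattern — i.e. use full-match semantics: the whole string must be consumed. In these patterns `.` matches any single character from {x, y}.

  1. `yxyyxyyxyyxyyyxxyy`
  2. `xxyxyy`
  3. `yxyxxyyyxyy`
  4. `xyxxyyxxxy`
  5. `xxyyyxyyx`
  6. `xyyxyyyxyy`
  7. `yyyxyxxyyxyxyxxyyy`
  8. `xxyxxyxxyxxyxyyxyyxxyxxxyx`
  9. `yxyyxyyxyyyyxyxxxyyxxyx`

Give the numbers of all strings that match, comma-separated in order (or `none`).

1 → match
2 → no match
3 → no match
4 → no match
5 → no match
6 → match
7 → no match
8 → match
9 → match

1, 6, 8, 9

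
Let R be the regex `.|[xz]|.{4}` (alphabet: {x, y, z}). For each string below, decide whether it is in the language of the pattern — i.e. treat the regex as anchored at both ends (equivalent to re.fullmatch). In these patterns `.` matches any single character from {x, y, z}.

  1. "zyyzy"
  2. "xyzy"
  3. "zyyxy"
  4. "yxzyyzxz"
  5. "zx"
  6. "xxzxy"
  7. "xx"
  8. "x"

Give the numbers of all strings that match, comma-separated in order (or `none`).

2, 8

1. "zyyzy" → no match
2. "xyzy" → match
3. "zyyxy" → no match
4. "yxzyyzxz" → no match
5. "zx" → no match
6. "xxzxy" → no match
7. "xx" → no match
8. "x" → match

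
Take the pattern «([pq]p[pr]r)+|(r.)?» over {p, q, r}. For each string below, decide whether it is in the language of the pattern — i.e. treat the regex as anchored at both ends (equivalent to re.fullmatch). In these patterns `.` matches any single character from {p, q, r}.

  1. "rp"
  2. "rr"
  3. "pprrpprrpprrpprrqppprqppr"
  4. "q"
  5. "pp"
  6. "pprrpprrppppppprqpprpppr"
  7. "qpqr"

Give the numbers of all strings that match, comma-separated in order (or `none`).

1 → match
2 → match
3 → no match
4 → no match
5 → no match
6 → no match
7 → no match

1, 2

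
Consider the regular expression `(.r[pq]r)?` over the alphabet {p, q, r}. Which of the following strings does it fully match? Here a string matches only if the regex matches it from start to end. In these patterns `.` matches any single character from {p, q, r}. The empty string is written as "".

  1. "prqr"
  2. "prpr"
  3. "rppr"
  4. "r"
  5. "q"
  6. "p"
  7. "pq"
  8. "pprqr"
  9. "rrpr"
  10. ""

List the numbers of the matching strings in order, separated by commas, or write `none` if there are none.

1, 2, 9, 10

1 → match
2 → match
3 → no match
4 → no match
5 → no match
6 → no match
7 → no match
8 → no match
9 → match
10 → match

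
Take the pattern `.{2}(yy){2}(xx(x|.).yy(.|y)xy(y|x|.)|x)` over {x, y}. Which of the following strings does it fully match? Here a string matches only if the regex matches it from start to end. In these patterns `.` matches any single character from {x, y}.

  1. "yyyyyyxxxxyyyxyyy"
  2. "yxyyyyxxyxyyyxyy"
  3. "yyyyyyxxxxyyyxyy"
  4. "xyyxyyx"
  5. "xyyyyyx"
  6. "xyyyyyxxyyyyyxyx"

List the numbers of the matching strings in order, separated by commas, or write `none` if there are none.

1 → no match
2 → match
3 → match
4 → no match
5 → match
6 → match

2, 3, 5, 6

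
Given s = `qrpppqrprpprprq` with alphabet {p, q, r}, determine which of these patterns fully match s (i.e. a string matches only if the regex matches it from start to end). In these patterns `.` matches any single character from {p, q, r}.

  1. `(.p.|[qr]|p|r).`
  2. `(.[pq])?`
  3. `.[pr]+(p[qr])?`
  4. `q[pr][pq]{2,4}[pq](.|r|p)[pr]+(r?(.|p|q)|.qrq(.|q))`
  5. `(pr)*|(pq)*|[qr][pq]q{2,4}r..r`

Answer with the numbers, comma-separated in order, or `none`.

1 → no match
2 → no match
3 → no match
4 → match
5 → no match

4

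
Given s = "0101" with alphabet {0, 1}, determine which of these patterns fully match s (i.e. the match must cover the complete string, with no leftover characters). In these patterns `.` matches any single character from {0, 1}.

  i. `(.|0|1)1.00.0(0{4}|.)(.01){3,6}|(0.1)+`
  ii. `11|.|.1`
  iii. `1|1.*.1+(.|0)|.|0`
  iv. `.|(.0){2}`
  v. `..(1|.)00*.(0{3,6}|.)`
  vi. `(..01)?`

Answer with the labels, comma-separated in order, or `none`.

vi

i → no match
ii → no match
iii → no match
iv → no match
v → no match
vi → match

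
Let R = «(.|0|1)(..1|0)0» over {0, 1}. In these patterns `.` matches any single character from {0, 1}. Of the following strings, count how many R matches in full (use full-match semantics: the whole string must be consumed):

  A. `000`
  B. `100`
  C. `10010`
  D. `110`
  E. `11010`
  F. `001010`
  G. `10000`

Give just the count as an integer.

A. `000` → match
B. `100` → match
C. `10010` → match
D. `110` → no match
E. `11010` → match
F. `001010` → no match
G. `10000` → no match
Total matched: 4

4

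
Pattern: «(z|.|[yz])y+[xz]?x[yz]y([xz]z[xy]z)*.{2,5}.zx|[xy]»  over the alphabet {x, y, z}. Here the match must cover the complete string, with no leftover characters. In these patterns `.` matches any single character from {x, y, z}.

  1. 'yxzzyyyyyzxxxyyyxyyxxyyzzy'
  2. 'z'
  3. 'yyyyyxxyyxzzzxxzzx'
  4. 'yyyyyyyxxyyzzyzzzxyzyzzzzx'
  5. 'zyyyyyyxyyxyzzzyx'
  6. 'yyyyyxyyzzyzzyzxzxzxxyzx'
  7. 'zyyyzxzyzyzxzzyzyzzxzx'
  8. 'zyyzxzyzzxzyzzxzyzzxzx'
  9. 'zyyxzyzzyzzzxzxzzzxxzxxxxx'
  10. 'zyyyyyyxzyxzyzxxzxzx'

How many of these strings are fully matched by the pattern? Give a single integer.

1 → no match
2 → no match
3 → no match
4 → no match
5 → no match
6 → no match
7 → no match
8 → no match
9 → no match
10 → match
Total matched: 1

1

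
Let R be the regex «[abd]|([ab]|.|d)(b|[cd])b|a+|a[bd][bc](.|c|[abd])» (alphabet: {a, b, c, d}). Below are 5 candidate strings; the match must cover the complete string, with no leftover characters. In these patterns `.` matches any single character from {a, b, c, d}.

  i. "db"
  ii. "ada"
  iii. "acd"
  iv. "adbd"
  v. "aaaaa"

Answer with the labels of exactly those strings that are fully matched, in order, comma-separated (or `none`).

iv, v

i → no match
ii → no match
iii → no match
iv → match
v → match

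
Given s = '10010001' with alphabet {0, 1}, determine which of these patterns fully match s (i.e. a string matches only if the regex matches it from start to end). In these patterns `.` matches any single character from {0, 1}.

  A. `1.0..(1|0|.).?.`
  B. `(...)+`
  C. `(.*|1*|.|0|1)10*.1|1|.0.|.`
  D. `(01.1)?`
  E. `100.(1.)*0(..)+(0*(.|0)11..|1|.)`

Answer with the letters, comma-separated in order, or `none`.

A → match
B → no match
C → match
D → no match
E → match

A, C, E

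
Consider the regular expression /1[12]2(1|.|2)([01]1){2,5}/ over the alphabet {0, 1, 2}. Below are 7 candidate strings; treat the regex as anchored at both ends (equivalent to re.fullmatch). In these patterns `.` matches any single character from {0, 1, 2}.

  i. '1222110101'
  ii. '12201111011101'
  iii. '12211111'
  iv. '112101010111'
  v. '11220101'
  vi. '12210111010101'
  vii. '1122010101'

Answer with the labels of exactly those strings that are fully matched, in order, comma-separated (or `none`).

i → match
ii → match
iii → match
iv → match
v → match
vi → match
vii → match

i, ii, iii, iv, v, vi, vii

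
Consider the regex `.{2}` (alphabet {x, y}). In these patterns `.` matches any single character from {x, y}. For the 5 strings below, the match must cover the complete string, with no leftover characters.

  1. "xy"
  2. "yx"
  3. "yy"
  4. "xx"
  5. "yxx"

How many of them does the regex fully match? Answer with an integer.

4

1. "xy" → match
2. "yx" → match
3. "yy" → match
4. "xx" → match
5. "yxx" → no match
Total matched: 4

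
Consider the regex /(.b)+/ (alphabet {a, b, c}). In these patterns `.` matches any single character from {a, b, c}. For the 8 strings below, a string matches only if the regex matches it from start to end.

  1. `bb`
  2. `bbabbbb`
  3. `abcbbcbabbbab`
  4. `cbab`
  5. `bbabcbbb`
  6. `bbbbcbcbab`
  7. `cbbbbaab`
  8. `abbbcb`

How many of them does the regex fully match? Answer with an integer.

5

1. `bb` → match
2. `bbabbbb` → no match
3 → no match
4. `cbab` → match
5. `bbabcbbb` → match
6. `bbbbcbcbab` → match
7. `cbbbbaab` → no match
8. `abbbcb` → match
Total matched: 5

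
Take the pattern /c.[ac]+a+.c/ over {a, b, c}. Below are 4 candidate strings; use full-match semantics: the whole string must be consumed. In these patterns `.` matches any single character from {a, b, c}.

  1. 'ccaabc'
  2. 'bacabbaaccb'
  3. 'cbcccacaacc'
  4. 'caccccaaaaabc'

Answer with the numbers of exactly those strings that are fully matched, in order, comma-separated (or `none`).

1. 'ccaabc' → match
2. 'bacabbaaccb' → no match — must start with 'c'
3. 'cbcccacaacc' → match
4 → match

1, 3, 4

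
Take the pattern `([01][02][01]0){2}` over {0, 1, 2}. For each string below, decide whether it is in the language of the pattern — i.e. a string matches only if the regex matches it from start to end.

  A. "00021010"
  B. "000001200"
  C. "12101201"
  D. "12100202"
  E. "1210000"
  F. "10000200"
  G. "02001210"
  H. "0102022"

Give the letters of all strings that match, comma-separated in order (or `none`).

A. "00021010" → no match
B. "000001200" → no match
C. "12101201" → no match — must end with "0"
D. "12100202" → no match — must end with "0"
E. "1210000" → no match
F. "10000200" → match
G. "02001210" → match
H. "0102022" → no match — must end with "0"

F, G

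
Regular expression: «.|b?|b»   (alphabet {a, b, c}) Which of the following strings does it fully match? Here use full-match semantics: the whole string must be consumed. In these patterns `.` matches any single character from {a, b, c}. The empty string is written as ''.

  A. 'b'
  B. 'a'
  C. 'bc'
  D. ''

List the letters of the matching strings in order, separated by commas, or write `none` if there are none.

A, B, D

A → match
B → match
C → no match
D → match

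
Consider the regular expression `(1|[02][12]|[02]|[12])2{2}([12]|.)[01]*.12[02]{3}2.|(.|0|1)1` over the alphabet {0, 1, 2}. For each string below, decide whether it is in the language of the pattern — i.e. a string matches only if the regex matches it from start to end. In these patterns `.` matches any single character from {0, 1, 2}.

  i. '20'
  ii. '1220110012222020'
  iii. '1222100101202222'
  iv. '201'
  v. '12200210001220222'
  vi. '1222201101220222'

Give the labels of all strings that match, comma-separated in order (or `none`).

iii

i. '20' → no match
ii → no match
iii → match
iv. '201' → no match
v → no match
vi → no match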